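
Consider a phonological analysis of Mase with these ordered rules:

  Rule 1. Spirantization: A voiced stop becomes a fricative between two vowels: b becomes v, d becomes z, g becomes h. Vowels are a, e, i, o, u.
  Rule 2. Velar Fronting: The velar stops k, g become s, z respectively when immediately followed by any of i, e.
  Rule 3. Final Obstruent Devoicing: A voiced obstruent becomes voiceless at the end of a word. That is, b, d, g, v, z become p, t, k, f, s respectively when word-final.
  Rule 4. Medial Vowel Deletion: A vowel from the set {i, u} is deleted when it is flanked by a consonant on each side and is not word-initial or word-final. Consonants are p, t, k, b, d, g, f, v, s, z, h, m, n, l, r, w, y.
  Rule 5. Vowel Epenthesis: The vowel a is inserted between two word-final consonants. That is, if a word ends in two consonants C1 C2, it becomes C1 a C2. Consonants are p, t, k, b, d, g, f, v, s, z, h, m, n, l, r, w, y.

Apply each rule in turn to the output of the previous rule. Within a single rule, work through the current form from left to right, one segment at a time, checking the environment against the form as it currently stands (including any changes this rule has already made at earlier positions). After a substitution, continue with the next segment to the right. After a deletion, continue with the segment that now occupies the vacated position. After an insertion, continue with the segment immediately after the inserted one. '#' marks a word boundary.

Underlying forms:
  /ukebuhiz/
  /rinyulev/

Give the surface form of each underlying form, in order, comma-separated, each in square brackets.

[usevhas], [rnylef]

/ukebuhiz/:
  Rule 1 Spirantization: [ukebuhiz] → [ukevuhiz]
  Rule 2 Velar Fronting: [ukevuhiz] → [usevuhiz]
  Rule 3 Final Obstruent Devoicing: [usevuhiz] → [usevuhis]
  Rule 4 Medial Vowel Deletion: [usevuhis] → [usevhs]
  Rule 5 Vowel Epenthesis: [usevhs] → [usevhas]
/rinyulev/:
  Rule 1 Spirantization: no change — [rinyulev]
  Rule 2 Velar Fronting: no change — [rinyulev]
  Rule 3 Final Obstruent Devoicing: [rinyulev] → [rinyulef]
  Rule 4 Medial Vowel Deletion: [rinyulef] → [rnylef]
  Rule 5 Vowel Epenthesis: no change — [rnylef]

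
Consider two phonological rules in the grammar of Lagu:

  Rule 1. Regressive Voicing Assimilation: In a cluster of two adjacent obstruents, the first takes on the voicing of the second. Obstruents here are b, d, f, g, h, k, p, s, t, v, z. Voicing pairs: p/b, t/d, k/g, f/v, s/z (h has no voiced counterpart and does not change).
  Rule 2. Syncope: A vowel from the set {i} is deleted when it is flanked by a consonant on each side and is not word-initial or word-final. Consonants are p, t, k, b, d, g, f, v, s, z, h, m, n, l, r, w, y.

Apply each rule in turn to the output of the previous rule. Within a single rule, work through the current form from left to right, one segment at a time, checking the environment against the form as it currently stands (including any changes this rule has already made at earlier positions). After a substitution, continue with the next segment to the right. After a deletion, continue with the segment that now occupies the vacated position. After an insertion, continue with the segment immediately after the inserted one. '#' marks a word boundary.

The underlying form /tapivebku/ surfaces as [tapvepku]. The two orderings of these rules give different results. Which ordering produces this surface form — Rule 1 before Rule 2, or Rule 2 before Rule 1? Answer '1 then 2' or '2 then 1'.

1 then 2

Order 1 then 2:
  1 Regressive Voicing Assimilation: [tapivebku] → [tapivepku]
  2 Syncope: [tapivepku] → [tapvepku]
  result: [tapvepku]
Order 2 then 1:
  2 Syncope: [tapivebku] → [tapvebku]
  1 Regressive Voicing Assimilation: [tapvebku] → [tabvepku]
  result: [tabvepku]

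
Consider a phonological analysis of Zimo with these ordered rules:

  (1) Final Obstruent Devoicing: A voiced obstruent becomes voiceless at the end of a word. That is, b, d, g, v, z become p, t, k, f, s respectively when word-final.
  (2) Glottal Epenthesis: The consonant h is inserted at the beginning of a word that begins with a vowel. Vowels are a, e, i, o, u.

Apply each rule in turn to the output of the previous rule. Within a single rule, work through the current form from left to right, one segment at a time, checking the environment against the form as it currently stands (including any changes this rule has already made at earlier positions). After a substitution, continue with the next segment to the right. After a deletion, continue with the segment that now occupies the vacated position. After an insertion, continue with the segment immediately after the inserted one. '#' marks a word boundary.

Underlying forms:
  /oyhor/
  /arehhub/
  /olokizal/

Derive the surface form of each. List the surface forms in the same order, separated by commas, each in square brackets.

[hoyhor], [harehhup], [holokizal]

/oyhor/:
  (1) Final Obstruent Devoicing: no change — [oyhor]
  (2) Glottal Epenthesis: [oyhor] → [hoyhor]
/arehhub/:
  (1) Final Obstruent Devoicing: [arehhub] → [arehhup]
  (2) Glottal Epenthesis: [arehhup] → [harehhup]
/olokizal/:
  (1) Final Obstruent Devoicing: no change — [olokizal]
  (2) Glottal Epenthesis: [olokizal] → [holokizal]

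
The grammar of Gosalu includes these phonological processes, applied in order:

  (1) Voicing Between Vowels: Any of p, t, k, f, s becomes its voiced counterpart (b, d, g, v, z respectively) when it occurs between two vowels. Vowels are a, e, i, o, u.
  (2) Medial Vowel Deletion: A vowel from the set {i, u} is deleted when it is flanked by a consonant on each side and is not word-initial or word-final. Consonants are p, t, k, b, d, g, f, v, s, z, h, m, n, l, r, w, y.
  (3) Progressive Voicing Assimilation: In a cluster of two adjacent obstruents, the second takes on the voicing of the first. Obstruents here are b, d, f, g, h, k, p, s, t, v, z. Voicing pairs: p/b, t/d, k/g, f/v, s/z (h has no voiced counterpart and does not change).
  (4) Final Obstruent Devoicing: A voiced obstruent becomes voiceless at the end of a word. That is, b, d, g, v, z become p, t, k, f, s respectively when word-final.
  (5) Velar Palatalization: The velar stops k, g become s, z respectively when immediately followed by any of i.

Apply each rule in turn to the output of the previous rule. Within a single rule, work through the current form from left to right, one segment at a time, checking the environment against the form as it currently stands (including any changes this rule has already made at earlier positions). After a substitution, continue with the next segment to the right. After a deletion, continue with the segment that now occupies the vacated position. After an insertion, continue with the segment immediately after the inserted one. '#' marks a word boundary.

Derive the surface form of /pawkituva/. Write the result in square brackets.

(1) Voicing Between Vowels: [pawkituva] → [pawkiduva]
(2) Medial Vowel Deletion: [pawkiduva] → [pawkdva]
(3) Progressive Voicing Assimilation: [pawkdva] → [pawktfa]
(4) Final Obstruent Devoicing: no change — [pawktfa]
(5) Velar Palatalization: no change — [pawktfa]

[pawktfa]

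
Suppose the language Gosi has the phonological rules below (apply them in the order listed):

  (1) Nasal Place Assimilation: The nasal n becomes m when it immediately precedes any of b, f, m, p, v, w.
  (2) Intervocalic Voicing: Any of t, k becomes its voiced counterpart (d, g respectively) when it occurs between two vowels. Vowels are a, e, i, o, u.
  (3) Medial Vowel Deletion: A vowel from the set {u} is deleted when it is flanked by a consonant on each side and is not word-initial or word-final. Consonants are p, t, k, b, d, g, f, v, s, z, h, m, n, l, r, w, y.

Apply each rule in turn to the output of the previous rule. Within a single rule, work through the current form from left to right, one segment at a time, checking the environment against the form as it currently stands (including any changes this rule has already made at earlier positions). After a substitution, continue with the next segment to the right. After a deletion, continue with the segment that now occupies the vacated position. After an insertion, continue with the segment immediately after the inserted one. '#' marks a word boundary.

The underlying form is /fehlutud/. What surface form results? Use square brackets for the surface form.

[fehldd]

(1) Nasal Place Assimilation: no change — [fehlutud]
(2) Intervocalic Voicing: [fehlutud] → [fehludud]
(3) Medial Vowel Deletion: [fehludud] → [fehldd]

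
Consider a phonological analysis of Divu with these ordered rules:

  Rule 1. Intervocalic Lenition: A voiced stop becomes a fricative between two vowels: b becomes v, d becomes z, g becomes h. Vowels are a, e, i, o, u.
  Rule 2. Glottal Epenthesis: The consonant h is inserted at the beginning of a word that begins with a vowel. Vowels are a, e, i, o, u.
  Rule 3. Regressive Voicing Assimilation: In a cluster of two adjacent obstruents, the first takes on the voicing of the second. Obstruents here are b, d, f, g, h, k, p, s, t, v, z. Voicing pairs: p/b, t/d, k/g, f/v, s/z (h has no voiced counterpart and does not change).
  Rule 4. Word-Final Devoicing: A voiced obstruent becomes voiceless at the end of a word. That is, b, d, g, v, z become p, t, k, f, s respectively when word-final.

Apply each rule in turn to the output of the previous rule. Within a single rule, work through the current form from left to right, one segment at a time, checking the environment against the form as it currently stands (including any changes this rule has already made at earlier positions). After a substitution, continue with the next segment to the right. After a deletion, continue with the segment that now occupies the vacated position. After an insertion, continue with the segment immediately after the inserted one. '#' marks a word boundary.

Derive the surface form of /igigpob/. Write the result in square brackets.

Rule 1 Intervocalic Lenition: [igigpob] → [ihigpob]
Rule 2 Glottal Epenthesis: [ihigpob] → [hihigpob]
Rule 3 Regressive Voicing Assimilation: [hihigpob] → [hihikpob]
Rule 4 Word-Final Devoicing: [hihikpob] → [hihikpop]

[hihikpop]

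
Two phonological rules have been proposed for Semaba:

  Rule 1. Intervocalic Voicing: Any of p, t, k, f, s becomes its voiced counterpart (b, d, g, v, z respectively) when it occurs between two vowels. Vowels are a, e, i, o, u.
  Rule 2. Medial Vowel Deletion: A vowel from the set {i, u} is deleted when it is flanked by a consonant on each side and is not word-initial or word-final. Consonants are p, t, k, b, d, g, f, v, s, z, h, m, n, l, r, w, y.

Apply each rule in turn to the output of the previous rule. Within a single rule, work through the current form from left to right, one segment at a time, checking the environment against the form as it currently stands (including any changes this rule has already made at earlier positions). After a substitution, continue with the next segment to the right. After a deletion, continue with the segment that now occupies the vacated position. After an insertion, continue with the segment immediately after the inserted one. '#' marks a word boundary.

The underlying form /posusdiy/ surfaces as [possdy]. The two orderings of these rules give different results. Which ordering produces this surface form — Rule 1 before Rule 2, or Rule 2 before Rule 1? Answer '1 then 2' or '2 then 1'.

2 then 1

Order 1 then 2:
  1 Intervocalic Voicing: [posusdiy] → [pozusdiy]
  2 Medial Vowel Deletion: [pozusdiy] → [pozsdy]
  result: [pozsdy]
Order 2 then 1:
  2 Medial Vowel Deletion: [posusdiy] → [possdy]
  1 Intervocalic Voicing: no change — [possdy]
  result: [possdy]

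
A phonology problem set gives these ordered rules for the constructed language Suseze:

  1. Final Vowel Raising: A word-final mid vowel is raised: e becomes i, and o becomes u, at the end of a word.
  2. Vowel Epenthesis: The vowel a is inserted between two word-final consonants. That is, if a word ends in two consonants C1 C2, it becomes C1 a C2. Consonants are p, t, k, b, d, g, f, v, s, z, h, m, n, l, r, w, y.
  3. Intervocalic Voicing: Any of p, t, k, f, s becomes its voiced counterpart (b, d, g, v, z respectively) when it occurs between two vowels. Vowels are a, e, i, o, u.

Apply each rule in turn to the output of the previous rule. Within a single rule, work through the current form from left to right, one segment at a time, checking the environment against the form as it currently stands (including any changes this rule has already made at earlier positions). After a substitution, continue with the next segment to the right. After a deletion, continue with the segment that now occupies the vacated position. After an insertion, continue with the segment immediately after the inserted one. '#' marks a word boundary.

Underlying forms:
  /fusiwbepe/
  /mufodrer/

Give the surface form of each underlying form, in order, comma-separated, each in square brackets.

/fusiwbepe/:
  1 Final Vowel Raising: [fusiwbepe] → [fusiwbepi]
  2 Vowel Epenthesis: no change — [fusiwbepi]
  3 Intervocalic Voicing: [fusiwbepi] → [fuziwbebi]
/mufodrer/:
  1 Final Vowel Raising: no change — [mufodrer]
  2 Vowel Epenthesis: no change — [mufodrer]
  3 Intervocalic Voicing: [mufodrer] → [muvodrer]

[fuziwbebi], [muvodrer]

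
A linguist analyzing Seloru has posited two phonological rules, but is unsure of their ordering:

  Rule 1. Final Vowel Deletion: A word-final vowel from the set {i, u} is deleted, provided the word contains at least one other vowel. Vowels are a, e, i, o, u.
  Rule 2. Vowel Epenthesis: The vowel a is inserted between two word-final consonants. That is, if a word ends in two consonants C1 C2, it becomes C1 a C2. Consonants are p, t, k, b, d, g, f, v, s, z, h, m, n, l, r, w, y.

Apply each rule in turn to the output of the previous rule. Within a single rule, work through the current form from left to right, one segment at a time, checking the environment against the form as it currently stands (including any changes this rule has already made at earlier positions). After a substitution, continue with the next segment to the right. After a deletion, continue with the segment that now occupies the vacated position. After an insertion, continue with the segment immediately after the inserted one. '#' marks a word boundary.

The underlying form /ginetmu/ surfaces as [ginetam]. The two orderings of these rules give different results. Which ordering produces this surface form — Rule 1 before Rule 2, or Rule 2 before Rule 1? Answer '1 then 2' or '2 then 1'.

1 then 2

Order 1 then 2:
  1 Final Vowel Deletion: [ginetmu] → [ginetm]
  2 Vowel Epenthesis: [ginetm] → [ginetam]
  result: [ginetam]
Order 2 then 1:
  2 Vowel Epenthesis: no change — [ginetmu]
  1 Final Vowel Deletion: [ginetmu] → [ginetm]
  result: [ginetm]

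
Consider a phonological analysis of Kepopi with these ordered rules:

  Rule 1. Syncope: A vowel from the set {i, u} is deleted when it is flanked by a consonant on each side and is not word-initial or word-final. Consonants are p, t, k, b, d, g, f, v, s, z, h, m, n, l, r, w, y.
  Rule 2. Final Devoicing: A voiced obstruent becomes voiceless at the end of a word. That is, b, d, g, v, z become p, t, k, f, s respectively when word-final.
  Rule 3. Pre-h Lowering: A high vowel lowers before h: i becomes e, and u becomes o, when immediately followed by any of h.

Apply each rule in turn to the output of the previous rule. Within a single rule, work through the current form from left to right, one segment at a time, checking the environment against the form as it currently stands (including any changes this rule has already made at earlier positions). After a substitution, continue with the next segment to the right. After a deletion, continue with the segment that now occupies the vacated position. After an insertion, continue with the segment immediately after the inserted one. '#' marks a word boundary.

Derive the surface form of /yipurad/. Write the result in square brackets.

[yprat]

Rule 1 Syncope: [yipurad] → [yprad]
Rule 2 Final Devoicing: [yprad] → [yprat]
Rule 3 Pre-h Lowering: no change — [yprat]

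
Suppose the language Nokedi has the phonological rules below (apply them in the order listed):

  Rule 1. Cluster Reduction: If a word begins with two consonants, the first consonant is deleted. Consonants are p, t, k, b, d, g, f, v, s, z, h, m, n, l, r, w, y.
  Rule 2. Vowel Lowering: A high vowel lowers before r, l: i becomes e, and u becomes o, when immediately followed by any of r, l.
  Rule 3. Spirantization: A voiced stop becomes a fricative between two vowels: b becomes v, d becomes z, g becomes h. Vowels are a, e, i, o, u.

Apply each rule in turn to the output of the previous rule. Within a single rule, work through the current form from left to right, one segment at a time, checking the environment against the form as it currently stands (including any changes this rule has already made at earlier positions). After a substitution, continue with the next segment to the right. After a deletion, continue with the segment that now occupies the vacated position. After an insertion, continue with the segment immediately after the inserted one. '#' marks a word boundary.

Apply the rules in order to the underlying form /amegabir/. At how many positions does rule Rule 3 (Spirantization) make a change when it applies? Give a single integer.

2

Rule 1 Cluster Reduction: no change — [amegabir]
Rule 2 Vowel Lowering: [amegabir] → [amegaber]
Rule 3 Spirantization: [amegaber] → [amehaver]
Rule Rule 3 changed 2 position(s).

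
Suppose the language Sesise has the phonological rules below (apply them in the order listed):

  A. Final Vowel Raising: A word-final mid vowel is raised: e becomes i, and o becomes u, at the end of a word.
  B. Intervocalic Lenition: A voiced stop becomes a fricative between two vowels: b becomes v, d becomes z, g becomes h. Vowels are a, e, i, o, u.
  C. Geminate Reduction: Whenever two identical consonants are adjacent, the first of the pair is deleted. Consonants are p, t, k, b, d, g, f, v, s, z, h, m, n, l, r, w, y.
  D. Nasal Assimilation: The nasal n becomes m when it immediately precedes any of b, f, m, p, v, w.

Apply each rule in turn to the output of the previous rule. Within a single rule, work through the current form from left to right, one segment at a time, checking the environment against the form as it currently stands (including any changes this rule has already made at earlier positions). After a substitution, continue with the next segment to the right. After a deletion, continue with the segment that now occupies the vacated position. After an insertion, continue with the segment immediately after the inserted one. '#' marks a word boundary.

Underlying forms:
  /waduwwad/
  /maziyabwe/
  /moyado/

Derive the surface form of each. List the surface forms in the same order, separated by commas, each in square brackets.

[wazuwad], [maziyabwi], [moyazu]

/waduwwad/:
  A Final Vowel Raising: no change — [waduwwad]
  B Intervocalic Lenition: [waduwwad] → [wazuwwad]
  C Geminate Reduction: [wazuwwad] → [wazuwad]
  D Nasal Assimilation: no change — [wazuwad]
/maziyabwe/:
  A Final Vowel Raising: [maziyabwe] → [maziyabwi]
  B Intervocalic Lenition: no change — [maziyabwi]
  C Geminate Reduction: no change — [maziyabwi]
  D Nasal Assimilation: no change — [maziyabwi]
/moyado/:
  A Final Vowel Raising: [moyado] → [moyadu]
  B Intervocalic Lenition: [moyadu] → [moyazu]
  C Geminate Reduction: no change — [moyazu]
  D Nasal Assimilation: no change — [moyazu]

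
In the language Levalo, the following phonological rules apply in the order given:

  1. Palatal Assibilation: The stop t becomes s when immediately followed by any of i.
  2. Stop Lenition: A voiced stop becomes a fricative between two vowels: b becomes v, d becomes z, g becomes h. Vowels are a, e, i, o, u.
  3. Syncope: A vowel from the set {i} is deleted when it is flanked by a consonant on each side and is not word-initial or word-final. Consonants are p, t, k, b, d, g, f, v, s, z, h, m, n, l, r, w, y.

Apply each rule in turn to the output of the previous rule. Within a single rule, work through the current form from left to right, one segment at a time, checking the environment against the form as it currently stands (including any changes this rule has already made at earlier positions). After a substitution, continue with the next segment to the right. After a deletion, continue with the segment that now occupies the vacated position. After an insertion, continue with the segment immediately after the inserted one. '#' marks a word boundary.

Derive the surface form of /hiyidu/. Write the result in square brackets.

1 Palatal Assibilation: no change — [hiyidu]
2 Stop Lenition: [hiyidu] → [hiyizu]
3 Syncope: [hiyizu] → [hyzu]

[hyzu]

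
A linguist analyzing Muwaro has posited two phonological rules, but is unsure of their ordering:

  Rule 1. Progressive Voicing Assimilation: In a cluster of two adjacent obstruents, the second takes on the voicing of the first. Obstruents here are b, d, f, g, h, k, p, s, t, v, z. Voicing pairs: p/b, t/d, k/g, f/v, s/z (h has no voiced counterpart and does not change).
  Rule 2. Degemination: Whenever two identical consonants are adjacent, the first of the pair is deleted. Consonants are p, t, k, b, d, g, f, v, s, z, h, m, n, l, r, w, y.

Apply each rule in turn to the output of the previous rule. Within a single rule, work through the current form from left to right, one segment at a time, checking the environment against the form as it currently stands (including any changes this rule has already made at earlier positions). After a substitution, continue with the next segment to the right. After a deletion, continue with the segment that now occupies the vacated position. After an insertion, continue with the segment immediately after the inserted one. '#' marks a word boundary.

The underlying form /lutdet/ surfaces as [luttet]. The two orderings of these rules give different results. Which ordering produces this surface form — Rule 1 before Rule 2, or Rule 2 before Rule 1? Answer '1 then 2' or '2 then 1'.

Order 1 then 2:
  1 Progressive Voicing Assimilation: [lutdet] → [luttet]
  2 Degemination: [luttet] → [lutet]
  result: [lutet]
Order 2 then 1:
  2 Degemination: no change — [lutdet]
  1 Progressive Voicing Assimilation: [lutdet] → [luttet]
  result: [luttet]

2 then 1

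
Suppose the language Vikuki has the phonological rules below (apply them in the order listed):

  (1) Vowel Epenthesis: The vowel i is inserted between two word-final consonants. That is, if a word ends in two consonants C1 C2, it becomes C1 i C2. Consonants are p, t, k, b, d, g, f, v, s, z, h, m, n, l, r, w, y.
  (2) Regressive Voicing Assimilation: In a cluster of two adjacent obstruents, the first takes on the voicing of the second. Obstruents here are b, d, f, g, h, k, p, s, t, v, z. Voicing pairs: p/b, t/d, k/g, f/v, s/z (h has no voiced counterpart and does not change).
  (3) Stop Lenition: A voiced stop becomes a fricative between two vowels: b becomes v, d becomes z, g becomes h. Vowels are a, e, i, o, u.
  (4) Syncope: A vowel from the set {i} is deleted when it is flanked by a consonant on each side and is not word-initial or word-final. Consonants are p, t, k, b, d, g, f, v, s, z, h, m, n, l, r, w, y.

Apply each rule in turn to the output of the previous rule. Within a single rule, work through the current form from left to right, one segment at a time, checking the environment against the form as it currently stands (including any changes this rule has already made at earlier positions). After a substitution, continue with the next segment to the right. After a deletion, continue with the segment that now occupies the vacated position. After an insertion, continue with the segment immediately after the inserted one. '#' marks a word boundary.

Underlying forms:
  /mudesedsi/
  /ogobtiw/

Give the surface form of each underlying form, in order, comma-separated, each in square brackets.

/mudesedsi/:
  (1) Vowel Epenthesis: no change — [mudesedsi]
  (2) Regressive Voicing Assimilation: [mudesedsi] → [mudesetsi]
  (3) Stop Lenition: [mudesetsi] → [muzesetsi]
  (4) Syncope: no change — [muzesetsi]
/ogobtiw/:
  (1) Vowel Epenthesis: no change — [ogobtiw]
  (2) Regressive Voicing Assimilation: [ogobtiw] → [ogoptiw]
  (3) Stop Lenition: [ogoptiw] → [ohoptiw]
  (4) Syncope: [ohoptiw] → [ohoptw]

[muzesetsi], [ohoptw]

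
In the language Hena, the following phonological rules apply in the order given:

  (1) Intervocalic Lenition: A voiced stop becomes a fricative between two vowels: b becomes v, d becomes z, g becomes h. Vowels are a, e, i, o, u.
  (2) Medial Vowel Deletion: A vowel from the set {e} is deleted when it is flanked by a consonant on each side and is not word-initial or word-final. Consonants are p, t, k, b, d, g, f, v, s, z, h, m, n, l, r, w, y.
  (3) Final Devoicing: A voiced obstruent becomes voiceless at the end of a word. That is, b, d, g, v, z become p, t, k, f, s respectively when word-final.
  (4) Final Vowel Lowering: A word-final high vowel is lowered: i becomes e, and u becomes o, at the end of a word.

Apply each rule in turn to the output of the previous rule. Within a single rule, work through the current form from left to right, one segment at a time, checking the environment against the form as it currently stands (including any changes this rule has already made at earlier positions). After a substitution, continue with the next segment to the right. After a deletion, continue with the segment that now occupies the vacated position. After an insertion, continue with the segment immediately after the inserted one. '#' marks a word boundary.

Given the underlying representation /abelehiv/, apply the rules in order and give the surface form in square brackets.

(1) Intervocalic Lenition: [abelehiv] → [avelehiv]
(2) Medial Vowel Deletion: [avelehiv] → [avlhiv]
(3) Final Devoicing: [avlhiv] → [avlhif]
(4) Final Vowel Lowering: no change — [avlhif]

[avlhif]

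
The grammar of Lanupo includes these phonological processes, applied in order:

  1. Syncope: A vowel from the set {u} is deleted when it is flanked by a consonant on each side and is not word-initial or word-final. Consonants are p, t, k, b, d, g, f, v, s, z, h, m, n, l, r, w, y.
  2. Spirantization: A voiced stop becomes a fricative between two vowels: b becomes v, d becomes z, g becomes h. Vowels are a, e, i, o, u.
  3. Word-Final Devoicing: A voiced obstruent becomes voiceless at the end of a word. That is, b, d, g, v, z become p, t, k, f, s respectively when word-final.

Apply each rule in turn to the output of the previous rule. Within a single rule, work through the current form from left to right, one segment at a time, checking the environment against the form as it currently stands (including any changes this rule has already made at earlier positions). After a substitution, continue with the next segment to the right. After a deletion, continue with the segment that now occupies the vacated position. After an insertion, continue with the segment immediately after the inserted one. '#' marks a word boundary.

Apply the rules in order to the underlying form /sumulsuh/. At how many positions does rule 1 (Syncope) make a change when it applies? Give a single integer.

1 Syncope: [sumulsuh] → [smlsh]
2 Spirantization: no change — [smlsh]
3 Word-Final Devoicing: no change — [smlsh]
Rule 1 changed 3 position(s).

3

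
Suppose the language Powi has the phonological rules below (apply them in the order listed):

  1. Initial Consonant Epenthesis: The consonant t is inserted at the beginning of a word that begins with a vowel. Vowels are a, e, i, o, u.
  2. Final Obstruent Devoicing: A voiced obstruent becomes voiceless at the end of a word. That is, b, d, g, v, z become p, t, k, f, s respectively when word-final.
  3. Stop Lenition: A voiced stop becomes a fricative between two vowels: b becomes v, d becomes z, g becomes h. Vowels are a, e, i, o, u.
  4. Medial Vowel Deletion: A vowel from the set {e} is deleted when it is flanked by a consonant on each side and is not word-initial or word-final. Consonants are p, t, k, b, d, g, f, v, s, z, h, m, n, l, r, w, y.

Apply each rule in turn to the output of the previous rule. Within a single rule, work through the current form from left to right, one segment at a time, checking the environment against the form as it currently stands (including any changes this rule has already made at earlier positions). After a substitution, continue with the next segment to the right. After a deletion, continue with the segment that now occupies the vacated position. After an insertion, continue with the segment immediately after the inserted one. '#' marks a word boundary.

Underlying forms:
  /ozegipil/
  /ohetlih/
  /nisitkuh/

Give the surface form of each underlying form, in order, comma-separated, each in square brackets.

/ozegipil/:
  1 Initial Consonant Epenthesis: [ozegipil] → [tozegipil]
  2 Final Obstruent Devoicing: no change — [tozegipil]
  3 Stop Lenition: [tozegipil] → [tozehipil]
  4 Medial Vowel Deletion: [tozehipil] → [tozhipil]
/ohetlih/:
  1 Initial Consonant Epenthesis: [ohetlih] → [tohetlih]
  2 Final Obstruent Devoicing: no change — [tohetlih]
  3 Stop Lenition: no change — [tohetlih]
  4 Medial Vowel Deletion: [tohetlih] → [tohtlih]
/nisitkuh/:
  1 Initial Consonant Epenthesis: no change — [nisitkuh]
  2 Final Obstruent Devoicing: no change — [nisitkuh]
  3 Stop Lenition: no change — [nisitkuh]
  4 Medial Vowel Deletion: no change — [nisitkuh]

[tozhipil], [tohtlih], [nisitkuh]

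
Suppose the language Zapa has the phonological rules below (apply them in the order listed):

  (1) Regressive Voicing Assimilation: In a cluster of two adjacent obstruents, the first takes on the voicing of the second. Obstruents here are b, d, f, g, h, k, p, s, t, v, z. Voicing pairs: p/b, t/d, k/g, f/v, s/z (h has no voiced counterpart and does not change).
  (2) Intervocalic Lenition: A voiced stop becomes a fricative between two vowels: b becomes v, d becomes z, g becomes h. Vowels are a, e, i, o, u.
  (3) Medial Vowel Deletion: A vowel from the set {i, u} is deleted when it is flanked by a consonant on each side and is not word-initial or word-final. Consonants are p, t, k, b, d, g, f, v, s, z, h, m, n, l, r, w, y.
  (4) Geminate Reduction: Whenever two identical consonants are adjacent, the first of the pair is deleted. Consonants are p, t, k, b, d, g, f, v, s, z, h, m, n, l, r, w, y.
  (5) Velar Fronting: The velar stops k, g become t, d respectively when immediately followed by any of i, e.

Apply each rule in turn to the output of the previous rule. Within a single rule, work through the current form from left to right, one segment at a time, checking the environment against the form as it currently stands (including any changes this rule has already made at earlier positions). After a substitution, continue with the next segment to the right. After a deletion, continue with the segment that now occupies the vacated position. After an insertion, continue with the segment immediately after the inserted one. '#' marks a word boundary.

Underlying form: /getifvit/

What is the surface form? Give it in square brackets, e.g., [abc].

[detvt]

(1) Regressive Voicing Assimilation: [getifvit] → [getivvit]
(2) Intervocalic Lenition: no change — [getivvit]
(3) Medial Vowel Deletion: [getivvit] → [getvvt]
(4) Geminate Reduction: [getvvt] → [getvt]
(5) Velar Fronting: [getvt] → [detvt]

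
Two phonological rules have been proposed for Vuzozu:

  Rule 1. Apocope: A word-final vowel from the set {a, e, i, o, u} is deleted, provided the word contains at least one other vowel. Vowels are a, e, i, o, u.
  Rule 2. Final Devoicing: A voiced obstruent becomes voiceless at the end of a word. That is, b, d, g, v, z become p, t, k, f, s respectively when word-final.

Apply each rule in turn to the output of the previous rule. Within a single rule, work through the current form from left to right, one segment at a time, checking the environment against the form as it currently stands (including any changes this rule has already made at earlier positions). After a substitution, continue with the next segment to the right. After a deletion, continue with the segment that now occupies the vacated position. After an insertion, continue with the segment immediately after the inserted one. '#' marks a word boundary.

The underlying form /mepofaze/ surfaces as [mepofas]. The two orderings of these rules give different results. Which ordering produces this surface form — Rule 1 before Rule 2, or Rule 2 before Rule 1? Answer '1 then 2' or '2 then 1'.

Order 1 then 2:
  1 Apocope: [mepofaze] → [mepofaz]
  2 Final Devoicing: [mepofaz] → [mepofas]
  result: [mepofas]
Order 2 then 1:
  2 Final Devoicing: no change — [mepofaze]
  1 Apocope: [mepofaze] → [mepofaz]
  result: [mepofaz]

1 then 2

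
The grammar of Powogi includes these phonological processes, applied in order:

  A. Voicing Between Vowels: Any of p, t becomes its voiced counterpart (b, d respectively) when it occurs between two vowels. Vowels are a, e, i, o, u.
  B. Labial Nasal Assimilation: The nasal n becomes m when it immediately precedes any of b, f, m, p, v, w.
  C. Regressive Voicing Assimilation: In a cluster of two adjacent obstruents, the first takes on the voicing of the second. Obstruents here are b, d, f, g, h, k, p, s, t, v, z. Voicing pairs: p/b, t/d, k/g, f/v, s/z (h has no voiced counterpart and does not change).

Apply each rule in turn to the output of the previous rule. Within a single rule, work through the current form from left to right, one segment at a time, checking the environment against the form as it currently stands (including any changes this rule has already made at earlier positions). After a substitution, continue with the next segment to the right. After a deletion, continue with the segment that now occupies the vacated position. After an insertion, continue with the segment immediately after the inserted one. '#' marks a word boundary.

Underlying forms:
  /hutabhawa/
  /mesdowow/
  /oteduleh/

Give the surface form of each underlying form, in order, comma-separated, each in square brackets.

/hutabhawa/:
  A Voicing Between Vowels: [hutabhawa] → [hudabhawa]
  B Labial Nasal Assimilation: no change — [hudabhawa]
  C Regressive Voicing Assimilation: [hudabhawa] → [hudaphawa]
/mesdowow/:
  A Voicing Between Vowels: no change — [mesdowow]
  B Labial Nasal Assimilation: no change — [mesdowow]
  C Regressive Voicing Assimilation: [mesdowow] → [mezdowow]
/oteduleh/:
  A Voicing Between Vowels: [oteduleh] → [odeduleh]
  B Labial Nasal Assimilation: no change — [odeduleh]
  C Regressive Voicing Assimilation: no change — [odeduleh]

[hudaphawa], [mezdowow], [odeduleh]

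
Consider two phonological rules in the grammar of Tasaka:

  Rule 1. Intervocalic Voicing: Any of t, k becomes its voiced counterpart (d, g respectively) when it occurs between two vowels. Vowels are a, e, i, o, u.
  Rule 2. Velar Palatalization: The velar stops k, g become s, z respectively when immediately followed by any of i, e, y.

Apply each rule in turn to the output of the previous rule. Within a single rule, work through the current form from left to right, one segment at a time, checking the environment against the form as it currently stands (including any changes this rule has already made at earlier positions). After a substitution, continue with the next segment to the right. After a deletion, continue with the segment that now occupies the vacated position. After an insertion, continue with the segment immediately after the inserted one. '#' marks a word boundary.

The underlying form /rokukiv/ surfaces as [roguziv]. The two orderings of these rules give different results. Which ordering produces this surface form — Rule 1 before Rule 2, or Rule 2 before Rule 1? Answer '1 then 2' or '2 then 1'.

1 then 2

Order 1 then 2:
  1 Intervocalic Voicing: [rokukiv] → [rogugiv]
  2 Velar Palatalization: [rogugiv] → [roguziv]
  result: [roguziv]
Order 2 then 1:
  2 Velar Palatalization: [rokukiv] → [rokusiv]
  1 Intervocalic Voicing: [rokusiv] → [rogusiv]
  result: [rogusiv]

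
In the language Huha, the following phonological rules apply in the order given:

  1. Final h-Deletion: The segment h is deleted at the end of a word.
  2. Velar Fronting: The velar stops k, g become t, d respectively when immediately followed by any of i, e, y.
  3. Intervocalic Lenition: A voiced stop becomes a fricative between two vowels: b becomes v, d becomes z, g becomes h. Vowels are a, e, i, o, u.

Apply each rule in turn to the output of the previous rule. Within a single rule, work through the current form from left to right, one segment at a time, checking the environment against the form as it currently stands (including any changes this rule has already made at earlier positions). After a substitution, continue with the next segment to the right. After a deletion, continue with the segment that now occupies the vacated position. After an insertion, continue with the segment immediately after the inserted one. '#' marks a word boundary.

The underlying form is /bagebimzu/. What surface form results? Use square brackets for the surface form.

[bazevimzu]

1 Final h-Deletion: no change — [bagebimzu]
2 Velar Fronting: [bagebimzu] → [badebimzu]
3 Intervocalic Lenition: [badebimzu] → [bazevimzu]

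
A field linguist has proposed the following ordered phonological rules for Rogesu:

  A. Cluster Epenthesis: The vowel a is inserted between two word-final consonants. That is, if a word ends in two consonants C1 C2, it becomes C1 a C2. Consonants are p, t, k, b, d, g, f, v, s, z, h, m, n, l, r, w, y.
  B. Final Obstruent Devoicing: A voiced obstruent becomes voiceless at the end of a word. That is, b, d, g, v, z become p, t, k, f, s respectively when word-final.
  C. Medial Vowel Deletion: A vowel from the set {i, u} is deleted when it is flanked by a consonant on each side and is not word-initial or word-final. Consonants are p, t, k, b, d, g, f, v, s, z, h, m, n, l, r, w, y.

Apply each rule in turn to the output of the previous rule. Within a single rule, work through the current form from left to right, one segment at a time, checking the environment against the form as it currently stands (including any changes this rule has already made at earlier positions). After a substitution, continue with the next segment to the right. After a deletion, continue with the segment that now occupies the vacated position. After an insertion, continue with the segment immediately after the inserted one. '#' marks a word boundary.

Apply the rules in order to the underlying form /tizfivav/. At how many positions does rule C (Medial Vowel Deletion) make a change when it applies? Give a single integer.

A Cluster Epenthesis: no change — [tizfivav]
B Final Obstruent Devoicing: [tizfivav] → [tizfivaf]
C Medial Vowel Deletion: [tizfivaf] → [tzfvaf]
Rule C changed 2 position(s).

2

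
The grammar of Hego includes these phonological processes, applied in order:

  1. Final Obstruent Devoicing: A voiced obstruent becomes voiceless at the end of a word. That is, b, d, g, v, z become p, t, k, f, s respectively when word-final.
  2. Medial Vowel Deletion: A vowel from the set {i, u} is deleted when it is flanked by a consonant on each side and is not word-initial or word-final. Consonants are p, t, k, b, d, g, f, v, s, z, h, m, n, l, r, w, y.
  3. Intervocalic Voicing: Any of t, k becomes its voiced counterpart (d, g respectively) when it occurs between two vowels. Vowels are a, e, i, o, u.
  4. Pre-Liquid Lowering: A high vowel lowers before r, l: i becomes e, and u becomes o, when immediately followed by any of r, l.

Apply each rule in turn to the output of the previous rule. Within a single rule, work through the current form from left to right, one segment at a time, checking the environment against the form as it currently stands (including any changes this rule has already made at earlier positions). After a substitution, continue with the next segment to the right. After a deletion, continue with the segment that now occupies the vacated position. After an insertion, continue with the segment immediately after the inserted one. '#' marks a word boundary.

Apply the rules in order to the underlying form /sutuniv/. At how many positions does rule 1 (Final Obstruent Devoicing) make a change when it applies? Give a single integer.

1 Final Obstruent Devoicing: [sutuniv] → [sutunif]
2 Medial Vowel Deletion: [sutunif] → [stnf]
3 Intervocalic Voicing: no change — [stnf]
4 Pre-Liquid Lowering: no change — [stnf]
Rule 1 changed 1 position(s).

1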